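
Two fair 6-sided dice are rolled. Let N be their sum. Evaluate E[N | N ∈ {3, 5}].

13/3

P(N ∈ {3, 5}) = 1/6.
Σ over the event: 3·1/18 + 5·1/9 = 13/18.
E[N | N ∈ {3, 5}] = (13/18) / (1/6) = 13/3.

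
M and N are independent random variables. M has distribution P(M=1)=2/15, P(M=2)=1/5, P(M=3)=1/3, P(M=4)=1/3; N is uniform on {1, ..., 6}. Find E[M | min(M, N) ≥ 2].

41/13

P(min(M, N) ≥ 2) = 13/18.
Summing M·P(x,y) over outcomes with min(M, N) ≥ 2 gives 41/18.
E[M | min(M, N) ≥ 2] = (41/18) / (13/18) = 41/13.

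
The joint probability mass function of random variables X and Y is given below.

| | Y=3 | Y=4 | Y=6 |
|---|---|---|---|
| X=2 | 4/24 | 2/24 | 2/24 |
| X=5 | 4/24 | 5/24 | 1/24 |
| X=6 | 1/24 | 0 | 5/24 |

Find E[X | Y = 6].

39/8

P(Y = 6) = 1/3.
Σ X·P over the event = 2·(2/24) + 5·(1/24) + 6·(5/24) = 13/8.
E[X | Y = 6] = (13/8) / (1/3) = 39/8.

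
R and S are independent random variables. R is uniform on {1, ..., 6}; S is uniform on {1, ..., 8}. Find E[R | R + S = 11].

Outcomes with R + S = 11: (3,8), (4,7), (5,6), (6,5), each with probability 1/48.
E[R | R + S = 11] = (3 + 4 + 5 + 6) / 4 = 9/2.

9/2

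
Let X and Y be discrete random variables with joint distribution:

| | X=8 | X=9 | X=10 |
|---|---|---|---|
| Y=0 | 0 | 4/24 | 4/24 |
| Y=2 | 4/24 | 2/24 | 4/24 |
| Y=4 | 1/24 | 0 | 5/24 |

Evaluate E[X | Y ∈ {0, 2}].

83/9

P(Y ∈ {0, 2}) = 3/4.
Σ X·P over the event = 8·(4/24) + 9·(4/24) + 9·(2/24) + 10·(4/24) + 10·(4/24) = 83/12.
E[X | Y ∈ {0, 2}] = (83/12) / (3/4) = 83/9.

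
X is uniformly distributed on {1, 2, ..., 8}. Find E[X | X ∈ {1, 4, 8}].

P(X ∈ {1, 4, 8}) = 3/8.
Σ over the event: 1·1/8 + 4·1/8 + 8·1/8 = 13/8.
E[X | X ∈ {1, 4, 8}] = (13/8) / (3/8) = 13/3.

13/3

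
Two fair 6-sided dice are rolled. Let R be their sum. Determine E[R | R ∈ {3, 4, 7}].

60/11

P(R ∈ {3, 4, 7}) = 11/36.
Σ over the event: 3·1/18 + 4·1/12 + 7·1/6 = 5/3.
E[R | R ∈ {3, 4, 7}] = (5/3) / (11/36) = 60/11.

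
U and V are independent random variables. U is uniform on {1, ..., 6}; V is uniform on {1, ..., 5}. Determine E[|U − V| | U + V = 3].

1

Outcomes with U + V = 3: (1,2), (2,1), each with probability 1/30.
E[|U − V| | U + V = 3] = (1 + 1) / 2 = 1.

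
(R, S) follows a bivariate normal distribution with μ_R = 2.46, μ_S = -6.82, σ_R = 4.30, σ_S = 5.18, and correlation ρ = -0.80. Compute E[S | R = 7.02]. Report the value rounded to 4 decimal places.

For a bivariate normal, E[S | R=x] = μ_S + ρ·(σ_S/σ_R)·(x − μ_R).
E[S | R=7.02] = -6.82 + (-0.80)·(5.18/4.30)·(7.02 − (2.46)) = -6.82 + (-0.96372)·(4.56) = -11.2146.

-11.2146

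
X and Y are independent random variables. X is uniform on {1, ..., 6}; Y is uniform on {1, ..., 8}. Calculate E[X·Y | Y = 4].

14

Outcomes with Y = 4: (1,4), (2,4), (3,4), (4,4), (5,4), (6,4), each with probability 1/48.
E[X·Y | Y = 4] = (4 + 8 + 12 + 16 + 20 + 24) / 6 = 14.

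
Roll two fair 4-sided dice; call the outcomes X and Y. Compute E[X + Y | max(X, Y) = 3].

Outcomes with max(X, Y) = 3: (1,3), (2,3), (3,1), (3,2), (3,3), each with probability 1/16.
E[X + Y | max(X, Y) = 3] = (4 + 5 + 4 + 5 + 6) / 5 = 24/5.

24/5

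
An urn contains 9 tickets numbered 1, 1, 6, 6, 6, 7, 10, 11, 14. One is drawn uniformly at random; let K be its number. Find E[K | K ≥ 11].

P(K ≥ 11) = 2/9.
Σ over the event: 11·1/9 + 14·1/9 = 25/9.
E[K | K ≥ 11] = (25/9) / (2/9) = 25/2.

25/2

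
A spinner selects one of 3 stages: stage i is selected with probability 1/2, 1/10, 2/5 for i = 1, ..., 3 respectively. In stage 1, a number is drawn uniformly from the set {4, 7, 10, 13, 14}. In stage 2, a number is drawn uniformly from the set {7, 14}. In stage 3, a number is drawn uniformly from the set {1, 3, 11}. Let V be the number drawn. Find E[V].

E[V | stage 1] = (4+7+10+13+14)/5 = 48/5.
E[V | stage 2] = (7+14)/2 = 21/2.
E[V | stage 3] = (1+3+11)/3 = 5.
By the law of total expectation,
E[V] = (1/2)·(48/5) + (1/10)·(21/2) + (2/5)·(5) = 157/20.

157/20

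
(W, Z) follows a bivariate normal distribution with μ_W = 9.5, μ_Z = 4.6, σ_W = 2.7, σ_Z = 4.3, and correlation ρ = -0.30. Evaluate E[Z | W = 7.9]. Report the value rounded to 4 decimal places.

5.3644

For a bivariate normal, E[Z | W=x] = μ_Z + ρ·(σ_Z/σ_W)·(x − μ_W).
E[Z | W=7.9] = 4.6 + (-0.30)·(4.3/2.7)·(7.9 − (9.5)) = 4.6 + (-0.47778)·(-1.6) = 5.3644.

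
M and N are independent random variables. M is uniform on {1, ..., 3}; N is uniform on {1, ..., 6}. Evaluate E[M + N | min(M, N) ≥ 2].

13/2

P(min(M, N) ≥ 2) = 5/9.
Summing (M+N)·P(x,y) over outcomes with min(M, N) ≥ 2 gives 65/18.
E[M + N | min(M, N) ≥ 2] = (65/18) / (5/9) = 13/2.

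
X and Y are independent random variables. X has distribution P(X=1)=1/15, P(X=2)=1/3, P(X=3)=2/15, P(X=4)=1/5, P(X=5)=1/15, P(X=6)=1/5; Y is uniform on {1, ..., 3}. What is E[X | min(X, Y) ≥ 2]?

51/14

P(min(X, Y) ≥ 2) = 28/45.
Summing X·P(x,y) over outcomes with min(X, Y) ≥ 2 gives 34/15.
E[X | min(X, Y) ≥ 2] = (34/15) / (28/45) = 51/14.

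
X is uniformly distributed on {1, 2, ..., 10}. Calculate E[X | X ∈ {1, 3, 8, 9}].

P(X ∈ {1, 3, 8, 9}) = 2/5.
Σ over the event: 1·1/10 + 3·1/10 + 8·1/10 + 9·1/10 = 21/10.
E[X | X ∈ {1, 3, 8, 9}] = (21/10) / (2/5) = 21/4.

21/4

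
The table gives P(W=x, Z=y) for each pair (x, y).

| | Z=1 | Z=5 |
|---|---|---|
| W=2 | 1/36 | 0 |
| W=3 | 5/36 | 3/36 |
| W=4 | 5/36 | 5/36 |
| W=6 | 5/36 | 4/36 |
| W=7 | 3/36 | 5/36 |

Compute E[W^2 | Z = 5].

P(Z = 5) = 17/36.
Σ W^2·P over the event = 9·(3/36) + 16·(5/36) + 36·(4/36) + 49·(5/36) = 124/9.
E[W^2 | Z = 5] = (124/9) / (17/36) = 496/17.

496/17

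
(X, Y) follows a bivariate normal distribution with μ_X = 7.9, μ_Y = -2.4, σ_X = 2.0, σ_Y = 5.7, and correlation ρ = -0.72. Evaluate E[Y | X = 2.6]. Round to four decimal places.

E[Y | X=x] = μ_Y + ρ(σ_Y/σ_X)(x − μ_X) for jointly normal variables.
E[Y | X=2.6] = -2.4 + (-0.72)·(5.7/2.0)·(2.6 − (7.9)) = -2.4 + (-2.052)·(-5.3) = 8.4756.

8.4756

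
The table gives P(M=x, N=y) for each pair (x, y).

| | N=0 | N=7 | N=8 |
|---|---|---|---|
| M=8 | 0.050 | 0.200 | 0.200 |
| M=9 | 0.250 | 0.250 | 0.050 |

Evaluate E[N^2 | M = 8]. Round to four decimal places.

P(M = 8) = 0.450.
Summing N^2·P(M=x,N=y) over the conditioning event gives 22.600.
E[N^2 | M = 8] = (22.600) / (0.450) = 50.2222.

50.2222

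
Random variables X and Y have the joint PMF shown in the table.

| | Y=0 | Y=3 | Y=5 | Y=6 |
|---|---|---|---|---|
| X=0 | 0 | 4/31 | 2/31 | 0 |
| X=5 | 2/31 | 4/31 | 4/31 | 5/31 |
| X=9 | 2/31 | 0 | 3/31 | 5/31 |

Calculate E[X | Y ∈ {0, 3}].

4

P(Y ∈ {0, 3}) = 12/31.
Σ X·P over the event = 0·(4/31) + 5·(2/31) + 5·(4/31) + 9·(2/31) = 48/31.
E[X | Y ∈ {0, 3}] = (48/31) / (12/31) = 4.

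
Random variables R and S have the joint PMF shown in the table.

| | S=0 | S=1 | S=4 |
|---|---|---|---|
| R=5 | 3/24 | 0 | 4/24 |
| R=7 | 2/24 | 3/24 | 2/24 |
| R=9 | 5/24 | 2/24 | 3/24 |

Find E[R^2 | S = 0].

P(S = 0) = 5/12.
Summing R^2·P(R=x,S=y) over the conditioning event gives 289/12.
E[R^2 | S = 0] = (289/12) / (5/12) = 289/5.

289/5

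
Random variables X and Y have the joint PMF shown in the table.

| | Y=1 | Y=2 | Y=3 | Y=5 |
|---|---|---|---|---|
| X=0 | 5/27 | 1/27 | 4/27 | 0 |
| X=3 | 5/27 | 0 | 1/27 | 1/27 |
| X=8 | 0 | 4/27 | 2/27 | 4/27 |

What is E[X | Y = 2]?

P(Y = 2) = 5/27.
Σ X·P over the event = 0·(1/27) + 8·(4/27) = 32/27.
E[X | Y = 2] = (32/27) / (5/27) = 32/5.

32/5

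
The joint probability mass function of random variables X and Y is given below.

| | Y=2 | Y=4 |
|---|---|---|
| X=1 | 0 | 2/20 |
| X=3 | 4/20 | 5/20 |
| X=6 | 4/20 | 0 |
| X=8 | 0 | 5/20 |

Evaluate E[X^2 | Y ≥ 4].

P(Y ≥ 4) = 3/5.
Σ X^2·P over the event = 1·(2/20) + 9·(5/20) + 64·(5/20) = 367/20.
E[X^2 | Y ≥ 4] = (367/20) / (3/5) = 367/12.

367/12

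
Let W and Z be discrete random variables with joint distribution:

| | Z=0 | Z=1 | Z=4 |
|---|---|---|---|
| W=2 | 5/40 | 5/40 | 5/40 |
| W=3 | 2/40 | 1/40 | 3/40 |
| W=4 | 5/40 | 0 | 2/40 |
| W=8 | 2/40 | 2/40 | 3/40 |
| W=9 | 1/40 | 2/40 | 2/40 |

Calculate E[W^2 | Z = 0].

P(Z = 0) = 3/8.
Σ W^2·P over the event = 4·(5/40) + 9·(2/40) + 16·(5/40) + 64·(2/40) + 81·(1/40) = 327/40.
E[W^2 | Z = 0] = (327/40) / (3/8) = 109/5.

109/5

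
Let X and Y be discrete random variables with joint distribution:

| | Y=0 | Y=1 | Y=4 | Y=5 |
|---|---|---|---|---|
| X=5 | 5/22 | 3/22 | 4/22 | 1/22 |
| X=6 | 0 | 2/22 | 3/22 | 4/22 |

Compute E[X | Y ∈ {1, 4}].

P(Y ∈ {1, 4}) = 6/11.
Σ X·P over the event = 5·(3/22) + 5·(4/22) + 6·(2/22) + 6·(3/22) = 65/22.
E[X | Y ∈ {1, 4}] = (65/22) / (6/11) = 65/12.

65/12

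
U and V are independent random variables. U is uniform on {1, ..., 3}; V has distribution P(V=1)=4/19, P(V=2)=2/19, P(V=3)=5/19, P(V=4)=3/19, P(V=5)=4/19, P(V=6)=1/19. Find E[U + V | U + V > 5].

P(U + V > 5) = 26/57.
Summing (U+V)·P(x,y) over outcomes with U + V > 5 gives 59/19.
E[U + V | U + V > 5] = (59/19) / (26/57) = 177/26.

177/26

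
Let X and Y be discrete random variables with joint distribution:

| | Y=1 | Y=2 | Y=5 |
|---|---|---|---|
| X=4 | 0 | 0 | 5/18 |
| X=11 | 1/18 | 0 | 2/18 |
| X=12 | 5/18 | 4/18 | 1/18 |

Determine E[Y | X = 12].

P(X = 12) = 5/9.
Summing Y·P(X=x,Y=y) over the conditioning event gives 1.
E[Y | X = 12] = (1) / (5/9) = 9/5.

9/5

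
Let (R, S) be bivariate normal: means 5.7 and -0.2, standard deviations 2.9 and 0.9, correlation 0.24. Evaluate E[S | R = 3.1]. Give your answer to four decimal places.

-0.3937

For a bivariate normal, E[S | R=x] = μ_S + ρ·(σ_S/σ_R)·(x − μ_R).
E[S | R=3.1] = -0.2 + (0.24)·(0.9/2.9)·(3.1 − (5.7)) = -0.2 + (0.074483)·(-2.6) = -0.3937.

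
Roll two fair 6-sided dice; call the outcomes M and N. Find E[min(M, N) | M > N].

P(M > N) = 5/12.
Summing min(M,N)·P(x,y) over outcomes with M > N gives 35/36.
E[min(M, N) | M > N] = (35/36) / (5/12) = 7/3.

7/3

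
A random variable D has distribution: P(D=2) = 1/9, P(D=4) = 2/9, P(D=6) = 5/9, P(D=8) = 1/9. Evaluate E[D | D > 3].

23/4

P(D > 3) = 8/9.
Σ over the event: 4·2/9 + 6·5/9 + 8·1/9 = 46/9.
E[D | D > 3] = (46/9) / (8/9) = 23/4.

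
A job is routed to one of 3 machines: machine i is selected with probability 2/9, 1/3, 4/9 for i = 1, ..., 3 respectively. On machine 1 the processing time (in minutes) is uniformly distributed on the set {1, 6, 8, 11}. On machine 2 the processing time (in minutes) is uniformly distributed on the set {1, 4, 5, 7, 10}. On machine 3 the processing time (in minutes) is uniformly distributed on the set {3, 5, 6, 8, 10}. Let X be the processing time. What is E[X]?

274/45

E[X | machine 1] = (1+6+8+11)/4 = 13/2.
E[X | machine 2] = (1+4+5+7+10)/5 = 27/5.
E[X | machine 3] = (3+5+6+8+10)/5 = 32/5.
By the law of total expectation,
E[X] = (2/9)·(13/2) + (1/3)·(27/5) + (4/9)·(32/5) = 274/45.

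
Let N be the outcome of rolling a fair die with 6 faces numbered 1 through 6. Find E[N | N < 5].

5/2

Given N < 5, N is equally likely to be any of {1, 2, 3, 4}.
E[N | N < 5] = (1 + 2 + 3 + 4) / 4 = 5/2.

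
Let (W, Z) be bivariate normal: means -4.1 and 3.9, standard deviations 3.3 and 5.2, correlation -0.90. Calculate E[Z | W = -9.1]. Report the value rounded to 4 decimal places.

E[Z | W=x] = μ_Z + ρ(σ_Z/σ_W)(x − μ_W) for jointly normal variables.
E[Z | W=-9.1] = 3.9 + (-0.90)·(5.2/3.3)·(-9.1 − (-4.1)) = 3.9 + (-1.41818)·(-5) = 10.9909.

10.9909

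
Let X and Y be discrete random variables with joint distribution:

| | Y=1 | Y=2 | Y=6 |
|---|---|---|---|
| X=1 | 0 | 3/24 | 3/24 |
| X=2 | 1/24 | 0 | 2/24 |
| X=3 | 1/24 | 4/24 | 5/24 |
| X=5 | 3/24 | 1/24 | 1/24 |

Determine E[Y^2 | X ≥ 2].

313/18

P(X ≥ 2) = 3/4.
Σ Y^2·P over the event = 1·(1/24) + 36·(2/24) + 1·(1/24) + 4·(4/24) + 36·(5/24) + 1·(3/24) + 4·(1/24) + 36·(1/24) = 313/24.
E[Y^2 | X ≥ 2] = (313/24) / (3/4) = 313/18.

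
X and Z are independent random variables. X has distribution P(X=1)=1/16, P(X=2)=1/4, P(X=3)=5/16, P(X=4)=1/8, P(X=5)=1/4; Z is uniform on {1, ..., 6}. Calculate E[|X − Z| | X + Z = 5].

3/2

P(X + Z = 5) = 1/8.
Summing |X−Z|·P(x,y) over outcomes with X + Z = 5 gives 3/16.
E[|X − Z| | X + Z = 5] = (3/16) / (1/8) = 3/2.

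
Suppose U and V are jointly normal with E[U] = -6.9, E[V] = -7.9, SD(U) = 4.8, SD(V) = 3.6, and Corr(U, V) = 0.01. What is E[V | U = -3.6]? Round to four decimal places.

-7.8753

The regression of V on U has slope ρ·σ_V/σ_U and passes through (μ_U, μ_V).
E[V | U=-3.6] = -7.9 + (0.01)·(3.6/4.8)·(-3.6 − (-6.9)) = -7.9 + (0.0075)·(3.3) = -7.8753.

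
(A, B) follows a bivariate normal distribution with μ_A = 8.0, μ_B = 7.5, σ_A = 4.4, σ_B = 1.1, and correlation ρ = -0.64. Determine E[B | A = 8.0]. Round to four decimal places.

7.5000

The regression of B on A has slope ρ·σ_B/σ_A and passes through (μ_A, μ_B).
E[B | A=8.0] = 7.5 + (-0.64)·(1.1/4.4)·(8.0 − (8.0)) = 7.5 + (-0.16)·(0) = 7.5000.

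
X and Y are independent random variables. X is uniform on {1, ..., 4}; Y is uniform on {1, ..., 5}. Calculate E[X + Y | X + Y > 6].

23/3

P(X + Y > 6) = 3/10.
Summing (X+Y)·P(x,y) over outcomes with X + Y > 6 gives 23/10.
E[X + Y | X + Y > 6] = (23/10) / (3/10) = 23/3.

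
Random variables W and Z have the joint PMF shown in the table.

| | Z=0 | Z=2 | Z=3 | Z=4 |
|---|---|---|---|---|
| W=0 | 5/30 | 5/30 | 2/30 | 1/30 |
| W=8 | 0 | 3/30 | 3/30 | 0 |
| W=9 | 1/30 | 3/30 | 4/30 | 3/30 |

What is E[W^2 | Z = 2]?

435/11

P(Z = 2) = 11/30.
Σ W^2·P over the event = 0·(5/30) + 64·(3/30) + 81·(3/30) = 29/2.
E[W^2 | Z = 2] = (29/2) / (11/30) = 435/11.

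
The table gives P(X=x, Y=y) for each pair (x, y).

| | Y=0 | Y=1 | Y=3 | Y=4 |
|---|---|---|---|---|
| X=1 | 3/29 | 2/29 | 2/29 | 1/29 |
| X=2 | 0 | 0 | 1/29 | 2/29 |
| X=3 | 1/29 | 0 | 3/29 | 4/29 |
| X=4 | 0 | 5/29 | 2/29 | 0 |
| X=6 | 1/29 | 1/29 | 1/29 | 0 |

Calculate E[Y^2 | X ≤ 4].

P(X ≤ 4) = 26/29.
Summing Y^2·P(X=x,Y=y) over the conditioning event gives 191/29.
E[Y^2 | X ≤ 4] = (191/29) / (26/29) = 191/26.

191/26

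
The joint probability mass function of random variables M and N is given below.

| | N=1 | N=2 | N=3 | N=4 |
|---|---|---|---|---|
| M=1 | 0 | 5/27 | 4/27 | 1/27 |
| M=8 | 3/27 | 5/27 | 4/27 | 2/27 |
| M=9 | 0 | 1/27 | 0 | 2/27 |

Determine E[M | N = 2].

P(N = 2) = 11/27.
Summing M·P(M=x,N=y) over the conditioning event gives 2.
E[M | N = 2] = (2) / (11/27) = 54/11.

54/11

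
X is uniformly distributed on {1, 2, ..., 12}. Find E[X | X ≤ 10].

Given X ≤ 10, X is equally likely to be any of {1, 2, 3, 4, 5, 6, 7, 8, 9, 10}.
E[X | X ≤ 10] = (1 + 2 + 3 + 4 + 5 + 6 + 7 + 8 + 9 + 10) / 10 = 11/2.

11/2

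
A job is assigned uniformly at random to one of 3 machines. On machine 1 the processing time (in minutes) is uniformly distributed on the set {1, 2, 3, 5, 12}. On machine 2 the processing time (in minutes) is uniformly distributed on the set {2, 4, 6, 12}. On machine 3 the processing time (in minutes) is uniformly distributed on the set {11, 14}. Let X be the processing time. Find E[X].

77/10

E[X | machine 1] = (1+2+3+5+12)/5 = 23/5.
E[X | machine 2] = (2+4+6+12)/4 = 6.
E[X | machine 3] = (11+14)/2 = 25/2.
By the law of total expectation,
E[X] = (1/3)·(23/5) + (1/3)·(6) + (1/3)·(25/2) = 77/10.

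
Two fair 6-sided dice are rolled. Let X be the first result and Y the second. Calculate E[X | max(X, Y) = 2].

Outcomes with max(X, Y) = 2: (1,2), (2,1), (2,2), each with probability 1/36.
E[X | max(X, Y) = 2] = (1 + 2 + 2) / 3 = 5/3.

5/3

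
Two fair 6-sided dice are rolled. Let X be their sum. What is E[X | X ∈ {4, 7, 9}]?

90/13

P(X ∈ {4, 7, 9}) = 13/36.
Σ over the event: 4·1/12 + 7·1/6 + 9·1/9 = 5/2.
E[X | X ∈ {4, 7, 9}] = (5/2) / (13/36) = 90/13.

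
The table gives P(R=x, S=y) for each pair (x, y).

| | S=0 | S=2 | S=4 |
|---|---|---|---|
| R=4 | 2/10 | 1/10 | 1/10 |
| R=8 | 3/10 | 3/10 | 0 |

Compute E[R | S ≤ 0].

32/5

P(S ≤ 0) = 1/2.
Summing R·P(R=x,S=y) over the conditioning event gives 16/5.
E[R | S ≤ 0] = (16/5) / (1/2) = 32/5.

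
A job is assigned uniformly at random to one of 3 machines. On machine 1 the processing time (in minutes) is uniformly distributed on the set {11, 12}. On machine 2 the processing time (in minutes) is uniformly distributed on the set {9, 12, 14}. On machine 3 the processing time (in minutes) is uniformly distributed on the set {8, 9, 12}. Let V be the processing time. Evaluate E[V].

197/18

E[V | machine 1] = (11+12)/2 = 23/2.
E[V | machine 2] = (9+12+14)/3 = 35/3.
E[V | machine 3] = (8+9+12)/3 = 29/3.
By the law of total expectation,
E[V] = (1/3)·(23/2) + (1/3)·(35/3) + (1/3)·(29/3) = 197/18.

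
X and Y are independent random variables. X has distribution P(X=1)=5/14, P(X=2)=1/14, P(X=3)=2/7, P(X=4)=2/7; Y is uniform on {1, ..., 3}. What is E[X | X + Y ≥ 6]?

P(X + Y ≥ 6) = 2/7.
Summing X·P(x,y) over outcomes with X + Y ≥ 6 gives 22/21.
E[X | X + Y ≥ 6] = (22/21) / (2/7) = 11/3.

11/3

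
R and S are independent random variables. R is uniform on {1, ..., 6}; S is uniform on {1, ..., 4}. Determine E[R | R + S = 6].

Outcomes with R + S = 6: (2,4), (3,3), (4,2), (5,1), each with probability 1/24.
E[R | R + S = 6] = (2 + 3 + 4 + 5) / 4 = 7/2.

7/2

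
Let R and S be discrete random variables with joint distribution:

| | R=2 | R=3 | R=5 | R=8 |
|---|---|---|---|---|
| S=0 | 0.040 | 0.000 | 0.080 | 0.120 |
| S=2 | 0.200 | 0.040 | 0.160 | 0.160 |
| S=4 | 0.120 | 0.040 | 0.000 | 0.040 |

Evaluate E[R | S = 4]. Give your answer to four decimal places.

P(S = 4) = 0.200.
Σ R·P over the event = 2·(0.120) + 3·(0.040) + 8·(0.040) = 0.680.
E[R | S = 4] = (0.680) / (0.200) = 3.4000.

3.4000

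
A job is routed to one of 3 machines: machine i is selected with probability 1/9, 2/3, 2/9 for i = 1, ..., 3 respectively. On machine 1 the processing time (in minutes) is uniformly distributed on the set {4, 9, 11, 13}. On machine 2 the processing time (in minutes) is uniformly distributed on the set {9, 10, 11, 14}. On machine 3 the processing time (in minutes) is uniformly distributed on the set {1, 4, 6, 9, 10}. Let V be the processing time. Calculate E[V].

E[V | machine 1] = (4+9+11+13)/4 = 37/4.
E[V | machine 2] = (9+10+11+14)/4 = 11.
E[V | machine 3] = (1+4+6+9+10)/5 = 6.
E[V] = (1/9)·(37/4) + (2/3)·(11) + (2/9)·(6) = 349/36.

349/36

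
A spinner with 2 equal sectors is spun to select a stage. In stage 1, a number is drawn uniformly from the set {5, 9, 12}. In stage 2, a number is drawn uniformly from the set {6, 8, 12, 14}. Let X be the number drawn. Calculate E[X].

E[X | stage 1] = (5+9+12)/3 = 26/3.
E[X | stage 2] = (6+8+12+14)/4 = 10.
E[X] = (1/2)·(26/3) + (1/2)·(10) = 28/3.

28/3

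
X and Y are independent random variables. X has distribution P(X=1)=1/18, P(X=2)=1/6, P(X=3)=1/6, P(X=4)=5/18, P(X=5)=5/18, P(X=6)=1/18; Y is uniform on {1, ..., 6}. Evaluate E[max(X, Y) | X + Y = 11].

6

P(X + Y = 11) = 1/18.
Summing max(X,Y)·P(x,y) over outcomes with X + Y = 11 gives 1/3.
E[max(X, Y) | X + Y = 11] = (1/3) / (1/18) = 6.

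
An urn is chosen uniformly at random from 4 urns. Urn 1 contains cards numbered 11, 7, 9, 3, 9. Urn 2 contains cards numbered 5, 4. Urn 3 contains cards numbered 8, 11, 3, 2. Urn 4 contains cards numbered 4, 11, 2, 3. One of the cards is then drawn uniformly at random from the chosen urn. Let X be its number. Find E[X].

E[X | urn 1] = (11+7+9+3+9)/5 = 39/5.
E[X | urn 2] = (5+4)/2 = 9/2.
E[X | urn 3] = (8+11+3+2)/4 = 6.
E[X | urn 4] = (4+11+2+3)/4 = 5.
E[X] = (1/4)·(39/5) + (1/4)·(9/2) + (1/4)·(6) + (1/4)·(5) = 233/40.

233/40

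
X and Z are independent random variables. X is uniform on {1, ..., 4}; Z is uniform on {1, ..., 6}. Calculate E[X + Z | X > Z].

5

Outcomes with X > Z: (2,1), (3,1), (3,2), (4,1), (4,2), (4,3), each with probability 1/24.
E[X + Z | X > Z] = (3 + 4 + 5 + 5 + 6 + 7) / 6 = 5.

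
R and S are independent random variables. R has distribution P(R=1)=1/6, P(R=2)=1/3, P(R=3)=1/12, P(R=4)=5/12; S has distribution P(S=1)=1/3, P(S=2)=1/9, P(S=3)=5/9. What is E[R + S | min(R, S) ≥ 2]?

89/15

P(min(R, S) ≥ 2) = 5/9.
Summing (R+S)·P(x,y) over outcomes with min(R, S) ≥ 2 gives 89/27.
E[R + S | min(R, S) ≥ 2] = (89/27) / (5/9) = 89/15.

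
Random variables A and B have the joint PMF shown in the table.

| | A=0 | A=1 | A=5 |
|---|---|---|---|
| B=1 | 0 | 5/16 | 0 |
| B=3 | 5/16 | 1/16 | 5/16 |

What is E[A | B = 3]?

P(B = 3) = 11/16.
Σ A·P over the event = 0·(5/16) + 1·(1/16) + 5·(5/16) = 13/8.
E[A | B = 3] = (13/8) / (11/16) = 26/11.

26/11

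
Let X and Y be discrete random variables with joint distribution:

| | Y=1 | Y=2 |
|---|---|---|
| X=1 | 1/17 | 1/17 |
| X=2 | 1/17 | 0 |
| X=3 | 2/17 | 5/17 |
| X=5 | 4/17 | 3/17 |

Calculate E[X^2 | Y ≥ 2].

121/9

P(Y ≥ 2) = 9/17.
Σ X^2·P over the event = 1·(1/17) + 9·(5/17) + 25·(3/17) = 121/17.
E[X^2 | Y ≥ 2] = (121/17) / (9/17) = 121/9.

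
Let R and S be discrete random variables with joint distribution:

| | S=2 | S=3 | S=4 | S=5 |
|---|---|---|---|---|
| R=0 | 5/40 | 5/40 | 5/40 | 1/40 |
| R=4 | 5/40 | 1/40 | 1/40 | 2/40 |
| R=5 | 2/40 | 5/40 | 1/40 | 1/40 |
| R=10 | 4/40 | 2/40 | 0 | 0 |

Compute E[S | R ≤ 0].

25/8

P(R ≤ 0) = 2/5.
Summing S·P(R=x,S=y) over the conditioning event gives 5/4.
E[S | R ≤ 0] = (5/4) / (2/5) = 25/8.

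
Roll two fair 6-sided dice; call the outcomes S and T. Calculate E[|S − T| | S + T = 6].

12/5

Outcomes with S + T = 6: (1,5), (2,4), (3,3), (4,2), (5,1), each with probability 1/36.
E[|S − T| | S + T = 6] = (4 + 2 + 0 + 2 + 4) / 5 = 12/5.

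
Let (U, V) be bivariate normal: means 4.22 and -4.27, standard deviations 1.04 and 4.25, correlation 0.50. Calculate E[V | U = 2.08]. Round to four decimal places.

-8.6426

For a bivariate normal, E[V | U=x] = μ_V + ρ·(σ_V/σ_U)·(x − μ_U).
E[V | U=2.08] = -4.27 + (0.50)·(4.25/1.04)·(2.08 − (4.22)) = -4.27 + (2.04327)·(-2.14) = -8.6426.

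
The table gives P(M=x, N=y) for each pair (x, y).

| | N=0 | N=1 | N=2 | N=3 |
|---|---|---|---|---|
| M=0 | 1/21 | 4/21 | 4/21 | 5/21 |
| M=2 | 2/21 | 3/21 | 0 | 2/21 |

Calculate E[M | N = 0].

4/3

P(N = 0) = 1/7.
Σ M·P over the event = 0·(1/21) + 2·(2/21) = 4/21.
E[M | N = 0] = (4/21) / (1/7) = 4/3.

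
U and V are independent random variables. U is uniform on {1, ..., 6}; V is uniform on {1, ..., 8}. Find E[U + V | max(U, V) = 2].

Outcomes with max(U, V) = 2: (1,2), (2,1), (2,2), each with probability 1/48.
E[U + V | max(U, V) = 2] = (3 + 3 + 4) / 3 = 10/3.

10/3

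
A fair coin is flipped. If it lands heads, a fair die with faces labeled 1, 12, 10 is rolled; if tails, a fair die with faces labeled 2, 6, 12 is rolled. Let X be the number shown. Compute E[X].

E[X | heads] = (1+12+10)/3 = 23/3.
E[X | tails] = (2+6+12)/3 = 20/3.
By the law of total expectation,
E[X] = (1/2)·(23/3) + (1/2)·(20/3) = 43/6.

43/6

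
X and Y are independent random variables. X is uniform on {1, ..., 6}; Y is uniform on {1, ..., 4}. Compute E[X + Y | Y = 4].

P(Y = 4) = 1/4.
Summing (X+Y)·P(x,y) over outcomes with Y = 4 gives 15/8.
E[X + Y | Y = 4] = (15/8) / (1/4) = 15/2.

15/2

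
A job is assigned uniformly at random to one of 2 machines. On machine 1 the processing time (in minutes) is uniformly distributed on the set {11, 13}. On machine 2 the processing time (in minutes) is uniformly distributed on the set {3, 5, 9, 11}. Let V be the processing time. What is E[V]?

19/2

E[V | machine 1] = (11+13)/2 = 12.
E[V | machine 2] = (3+5+9+11)/4 = 7.
By the law of total expectation,
E[V] = (1/2)·(12) + (1/2)·(7) = 19/2.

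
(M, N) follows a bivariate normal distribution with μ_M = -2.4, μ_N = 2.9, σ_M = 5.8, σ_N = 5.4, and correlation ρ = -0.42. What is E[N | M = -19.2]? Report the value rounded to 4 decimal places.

9.4694

E[N | M=x] = μ_N + ρ(σ_N/σ_M)(x − μ_M) for jointly normal variables.
E[N | M=-19.2] = 2.9 + (-0.42)·(5.4/5.8)·(-19.2 − (-2.4)) = 2.9 + (-0.391034)·(-16.8) = 9.4694.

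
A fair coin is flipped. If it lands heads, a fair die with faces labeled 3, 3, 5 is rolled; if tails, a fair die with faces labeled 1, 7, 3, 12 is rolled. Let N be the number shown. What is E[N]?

113/24

E[N | heads] = (3+3+5)/3 = 11/3.
E[N | tails] = (1+7+3+12)/4 = 23/4.
E[N] = (1/2)·(11/3) + (1/2)·(23/4) = 113/24.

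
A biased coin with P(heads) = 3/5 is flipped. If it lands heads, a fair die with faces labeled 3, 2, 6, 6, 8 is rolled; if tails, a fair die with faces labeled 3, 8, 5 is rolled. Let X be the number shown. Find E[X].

E[X | heads] = (3+2+6+6+8)/5 = 5.
E[X | tails] = (3+8+5)/3 = 16/3.
By the law of total expectation,
E[X] = (3/5)·(5) + (2/5)·(16/3) = 77/15.

77/15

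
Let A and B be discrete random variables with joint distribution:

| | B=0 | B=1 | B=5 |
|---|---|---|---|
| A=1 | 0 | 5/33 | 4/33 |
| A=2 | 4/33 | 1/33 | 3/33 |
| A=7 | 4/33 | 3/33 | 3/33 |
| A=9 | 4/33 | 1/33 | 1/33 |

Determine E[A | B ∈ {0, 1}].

109/22

P(B ∈ {0, 1}) = 2/3.
Σ A·P over the event = 1·(5/33) + 2·(4/33) + 2·(1/33) + 7·(4/33) + 7·(3/33) + 9·(4/33) + 9·(1/33) = 109/33.
E[A | B ∈ {0, 1}] = (109/33) / (2/3) = 109/22.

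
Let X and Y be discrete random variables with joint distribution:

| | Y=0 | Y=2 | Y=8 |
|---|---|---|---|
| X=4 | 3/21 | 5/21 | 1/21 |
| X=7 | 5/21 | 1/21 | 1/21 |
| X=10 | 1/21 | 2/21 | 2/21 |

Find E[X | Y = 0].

19/3

P(Y = 0) = 3/7.
Σ X·P over the event = 4·(3/21) + 7·(5/21) + 10·(1/21) = 19/7.
E[X | Y = 0] = (19/7) / (3/7) = 19/3.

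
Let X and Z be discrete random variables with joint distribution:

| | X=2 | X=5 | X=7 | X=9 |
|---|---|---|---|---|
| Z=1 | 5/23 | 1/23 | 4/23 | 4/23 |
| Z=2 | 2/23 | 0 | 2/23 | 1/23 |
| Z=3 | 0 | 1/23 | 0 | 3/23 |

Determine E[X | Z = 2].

P(Z = 2) = 5/23.
Σ X·P over the event = 2·(2/23) + 7·(2/23) + 9·(1/23) = 27/23.
E[X | Z = 2] = (27/23) / (5/23) = 27/5.

27/5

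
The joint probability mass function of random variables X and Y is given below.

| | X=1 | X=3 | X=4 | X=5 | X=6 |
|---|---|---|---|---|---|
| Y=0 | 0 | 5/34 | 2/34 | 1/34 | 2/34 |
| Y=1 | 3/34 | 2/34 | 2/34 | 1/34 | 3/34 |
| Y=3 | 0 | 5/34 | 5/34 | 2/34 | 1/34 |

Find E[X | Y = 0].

P(Y = 0) = 5/17.
Summing X·P(X=x,Y=y) over the conditioning event gives 20/17.
E[X | Y = 0] = (20/17) / (5/17) = 4.

4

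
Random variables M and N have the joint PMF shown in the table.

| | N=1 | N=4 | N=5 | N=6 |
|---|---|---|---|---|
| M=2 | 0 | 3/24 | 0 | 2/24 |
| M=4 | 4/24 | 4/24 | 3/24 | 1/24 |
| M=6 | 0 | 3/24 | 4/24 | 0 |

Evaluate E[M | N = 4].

P(N = 4) = 5/12.
Summing M·P(M=x,N=y) over the conditioning event gives 5/3.
E[M | N = 4] = (5/3) / (5/12) = 4.

4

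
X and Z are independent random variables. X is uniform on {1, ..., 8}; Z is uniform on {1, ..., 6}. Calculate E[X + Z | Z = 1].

Outcomes with Z = 1: (1,1), (2,1), (3,1), (4,1), (5,1), (6,1), (7,1), (8,1), each with probability 1/48.
E[X + Z | Z = 1] = (2 + 3 + 4 + 5 + 6 + 7 + 8 + 9) / 8 = 11/2.

11/2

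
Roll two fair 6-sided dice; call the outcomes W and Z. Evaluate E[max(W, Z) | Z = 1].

7/2

Outcomes with Z = 1: (1,1), (2,1), (3,1), (4,1), (5,1), (6,1), each with probability 1/36.
E[max(W, Z) | Z = 1] = (1 + 2 + 3 + 4 + 5 + 6) / 6 = 7/2.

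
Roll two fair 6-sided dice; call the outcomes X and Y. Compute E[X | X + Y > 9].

16/3

Outcomes with X + Y > 9: (4,6), (5,5), (5,6), (6,4), (6,5), (6,6), each with probability 1/36.
E[X | X + Y > 9] = (4 + 5 + 5 + 6 + 6 + 6) / 6 = 16/3.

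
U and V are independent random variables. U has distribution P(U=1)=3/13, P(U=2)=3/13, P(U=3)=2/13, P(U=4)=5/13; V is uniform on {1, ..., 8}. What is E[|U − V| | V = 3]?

P(V = 3) = 1/8.
Summing |U−V|·P(x,y) over outcomes with V = 3 gives 7/52.
E[|U − V| | V = 3] = (7/52) / (1/8) = 14/13.

14/13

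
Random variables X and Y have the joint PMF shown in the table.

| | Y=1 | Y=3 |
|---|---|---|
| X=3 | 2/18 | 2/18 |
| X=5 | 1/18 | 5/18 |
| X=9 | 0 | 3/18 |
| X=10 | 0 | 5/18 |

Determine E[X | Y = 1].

11/3

P(Y = 1) = 1/6.
Σ X·P over the event = 3·(2/18) + 5·(1/18) = 11/18.
E[X | Y = 1] = (11/18) / (1/6) = 11/3.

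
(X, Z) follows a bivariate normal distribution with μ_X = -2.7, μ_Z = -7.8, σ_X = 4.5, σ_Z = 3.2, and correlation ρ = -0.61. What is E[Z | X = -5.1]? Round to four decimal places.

-6.7589

The regression of Z on X has slope ρ·σ_Z/σ_X and passes through (μ_X, μ_Z).
E[Z | X=-5.1] = -7.8 + (-0.61)·(3.2/4.5)·(-5.1 − (-2.7)) = -7.8 + (-0.43378)·(-2.4) = -6.7589.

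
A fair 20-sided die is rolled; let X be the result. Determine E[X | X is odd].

Given X is odd, X is equally likely to be any of {1, 3, 5, 7, 9, 11, 13, 15, 17, 19}.
E[X | X is odd] = (1 + 3 + 5 + 7 + 9 + 11 + 13 + 15 + 17 + 19) / 10 = 10.

10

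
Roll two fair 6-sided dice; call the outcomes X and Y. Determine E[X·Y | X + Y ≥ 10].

169/6

P(X + Y ≥ 10) = 1/6.
Summing XY·P(x,y) over outcomes with X + Y ≥ 10 gives 169/36.
E[X·Y | X + Y ≥ 10] = (169/36) / (1/6) = 169/6.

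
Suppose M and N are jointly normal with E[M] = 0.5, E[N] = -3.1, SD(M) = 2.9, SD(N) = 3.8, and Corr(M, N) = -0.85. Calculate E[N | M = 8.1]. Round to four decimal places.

-11.5648

E[N | M=x] = μ_N + ρ(σ_N/σ_M)(x − μ_M) for jointly normal variables.
E[N | M=8.1] = -3.1 + (-0.85)·(3.8/2.9)·(8.1 − (0.5)) = -3.1 + (-1.11379)·(7.6) = -11.5648.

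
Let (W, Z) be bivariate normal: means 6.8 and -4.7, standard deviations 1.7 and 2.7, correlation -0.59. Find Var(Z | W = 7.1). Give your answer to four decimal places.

4.7524

Var(Z | W=x) = (1 − ρ²)·σ_Z².
Var(Z | W=7.1) = (2.7)²·(1 − (-0.59)²) = 7.29·0.6519 = 4.7524.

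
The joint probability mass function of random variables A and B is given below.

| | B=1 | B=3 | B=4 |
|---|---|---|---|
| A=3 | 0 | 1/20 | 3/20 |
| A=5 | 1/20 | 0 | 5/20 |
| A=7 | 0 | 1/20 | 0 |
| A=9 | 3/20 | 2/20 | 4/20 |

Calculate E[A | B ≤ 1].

P(B ≤ 1) = 1/5.
Σ A·P over the event = 5·(1/20) + 9·(3/20) = 8/5.
E[A | B ≤ 1] = (8/5) / (1/5) = 8.

8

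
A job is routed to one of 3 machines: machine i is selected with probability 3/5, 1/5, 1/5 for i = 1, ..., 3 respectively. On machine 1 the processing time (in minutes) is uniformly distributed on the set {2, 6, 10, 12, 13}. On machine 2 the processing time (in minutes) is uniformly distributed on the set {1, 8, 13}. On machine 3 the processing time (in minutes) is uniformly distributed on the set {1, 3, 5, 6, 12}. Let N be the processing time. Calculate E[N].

578/75

E[N | machine 1] = (2+6+10+12+13)/5 = 43/5.
E[N | machine 2] = (1+8+13)/3 = 22/3.
E[N | machine 3] = (1+3+5+6+12)/5 = 27/5.
By the law of total expectation,
E[N] = (3/5)·(43/5) + (1/5)·(22/3) + (1/5)·(27/5) = 578/75.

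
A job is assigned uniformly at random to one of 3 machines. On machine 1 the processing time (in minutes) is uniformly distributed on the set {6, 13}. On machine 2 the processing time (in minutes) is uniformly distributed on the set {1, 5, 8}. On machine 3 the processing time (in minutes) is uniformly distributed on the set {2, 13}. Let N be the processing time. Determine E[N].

E[N | machine 1] = (6+13)/2 = 19/2.
E[N | machine 2] = (1+5+8)/3 = 14/3.
E[N | machine 3] = (2+13)/2 = 15/2.
By the law of total expectation,
E[N] = (1/3)·(19/2) + (1/3)·(14/3) + (1/3)·(15/2) = 65/9.

65/9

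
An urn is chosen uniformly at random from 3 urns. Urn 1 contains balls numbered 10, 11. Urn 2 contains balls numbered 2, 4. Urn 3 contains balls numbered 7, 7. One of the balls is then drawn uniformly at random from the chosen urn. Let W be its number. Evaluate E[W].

E[W | urn 1] = (10+11)/2 = 21/2.
E[W | urn 2] = (2+4)/2 = 3.
E[W | urn 3] = (7+7)/2 = 7.
E[W] = (1/3)·(21/2) + (1/3)·(3) + (1/3)·(7) = 41/6.

41/6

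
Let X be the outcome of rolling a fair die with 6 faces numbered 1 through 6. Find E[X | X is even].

4

Given X is even, X is equally likely to be any of {2, 4, 6}.
E[X | X is even] = (2 + 4 + 6) / 3 = 4.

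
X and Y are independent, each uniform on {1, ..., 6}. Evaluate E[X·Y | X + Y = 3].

2

P(X + Y = 3) = 1/18.
Summing XY·P(x,y) over outcomes with X + Y = 3 gives 1/9.
E[X·Y | X + Y = 3] = (1/9) / (1/18) = 2.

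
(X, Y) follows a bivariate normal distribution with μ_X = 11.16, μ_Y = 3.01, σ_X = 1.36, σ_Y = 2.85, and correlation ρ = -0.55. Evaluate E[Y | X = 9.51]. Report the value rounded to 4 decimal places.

For a bivariate normal, E[Y | X=x] = μ_Y + ρ·(σ_Y/σ_X)·(x − μ_X).
E[Y | X=9.51] = 3.01 + (-0.55)·(2.85/1.36)·(9.51 − (11.16)) = 3.01 + (-1.15257)·(-1.65) = 4.9117.

4.9117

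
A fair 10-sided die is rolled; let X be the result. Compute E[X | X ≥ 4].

7

Given X ≥ 4, X is equally likely to be any of {4, 5, 6, 7, 8, 9, 10}.
E[X | X ≥ 4] = (4 + 5 + 6 + 7 + 8 + 9 + 10) / 7 = 7.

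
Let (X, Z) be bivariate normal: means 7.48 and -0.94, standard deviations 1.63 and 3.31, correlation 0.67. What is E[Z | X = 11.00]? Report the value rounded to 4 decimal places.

3.8491

E[Z | X=x] = μ_Z + ρ(σ_Z/σ_X)(x − μ_X) for jointly normal variables.
E[Z | X=11.00] = -0.94 + (0.67)·(3.31/1.63)·(11.00 − (7.48)) = -0.94 + (1.36055)·(3.52) = 3.8491.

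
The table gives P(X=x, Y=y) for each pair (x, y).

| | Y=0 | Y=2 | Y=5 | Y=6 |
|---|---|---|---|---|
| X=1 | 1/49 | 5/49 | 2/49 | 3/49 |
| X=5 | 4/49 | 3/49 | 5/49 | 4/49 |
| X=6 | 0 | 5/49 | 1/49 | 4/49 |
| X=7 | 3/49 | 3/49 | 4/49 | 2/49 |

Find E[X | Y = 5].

61/12

P(Y = 5) = 12/49.
Summing X·P(X=x,Y=y) over the conditioning event gives 61/49.
E[X | Y = 5] = (61/49) / (12/49) = 61/12.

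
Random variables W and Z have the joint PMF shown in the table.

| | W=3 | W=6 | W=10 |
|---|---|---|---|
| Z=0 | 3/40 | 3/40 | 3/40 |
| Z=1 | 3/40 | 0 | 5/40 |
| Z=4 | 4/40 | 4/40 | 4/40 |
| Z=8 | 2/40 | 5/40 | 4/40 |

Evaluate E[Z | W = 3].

P(W = 3) = 3/10.
Σ Z·P over the event = 0·(3/40) + 1·(3/40) + 4·(4/40) + 8·(2/40) = 7/8.
E[Z | W = 3] = (7/8) / (3/10) = 35/12.

35/12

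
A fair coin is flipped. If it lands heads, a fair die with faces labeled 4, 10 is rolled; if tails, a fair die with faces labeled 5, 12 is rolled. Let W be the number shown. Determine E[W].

E[W | heads] = (4+10)/2 = 7.
E[W | tails] = (5+12)/2 = 17/2.
E[W] = (1/2)·(7) + (1/2)·(17/2) = 31/4.

31/4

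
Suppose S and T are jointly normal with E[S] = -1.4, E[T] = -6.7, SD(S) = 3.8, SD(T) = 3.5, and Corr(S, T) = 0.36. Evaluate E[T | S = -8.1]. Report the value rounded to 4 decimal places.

-8.9216

The regression of T on S has slope ρ·σ_T/σ_S and passes through (μ_S, μ_T).
E[T | S=-8.1] = -6.7 + (0.36)·(3.5/3.8)·(-8.1 − (-1.4)) = -6.7 + (0.33158)·(-6.7) = -8.9216.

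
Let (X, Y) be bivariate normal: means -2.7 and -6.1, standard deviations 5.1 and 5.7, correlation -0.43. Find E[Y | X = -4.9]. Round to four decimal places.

-5.0427

E[Y | X=x] = μ_Y + ρ(σ_Y/σ_X)(x − μ_X) for jointly normal variables.
E[Y | X=-4.9] = -6.1 + (-0.43)·(5.7/5.1)·(-4.9 − (-2.7)) = -6.1 + (-0.48059)·(-2.2) = -5.0427.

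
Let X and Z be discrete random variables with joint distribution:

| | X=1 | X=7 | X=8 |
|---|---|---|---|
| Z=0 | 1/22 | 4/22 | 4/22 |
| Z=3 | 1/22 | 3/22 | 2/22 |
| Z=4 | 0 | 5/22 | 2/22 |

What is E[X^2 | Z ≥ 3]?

P(Z ≥ 3) = 13/22.
Σ X^2·P over the event = 1·(1/22) + 49·(3/22) + 49·(5/22) + 64·(2/22) + 64·(2/22) = 59/2.
E[X^2 | Z ≥ 3] = (59/2) / (13/22) = 649/13.

649/13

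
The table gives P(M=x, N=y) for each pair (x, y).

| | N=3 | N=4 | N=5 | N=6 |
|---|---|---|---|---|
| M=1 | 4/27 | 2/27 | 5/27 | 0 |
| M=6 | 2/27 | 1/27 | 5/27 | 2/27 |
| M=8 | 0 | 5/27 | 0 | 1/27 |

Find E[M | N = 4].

P(N = 4) = 8/27.
Σ M·P over the event = 1·(2/27) + 6·(1/27) + 8·(5/27) = 16/9.
E[M | N = 4] = (16/9) / (8/27) = 6.

6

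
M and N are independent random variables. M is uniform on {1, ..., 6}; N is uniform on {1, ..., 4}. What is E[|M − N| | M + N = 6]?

Outcomes with M + N = 6: (2,4), (3,3), (4,2), (5,1), each with probability 1/24.
E[|M − N| | M + N = 6] = (2 + 0 + 2 + 4) / 4 = 2.

2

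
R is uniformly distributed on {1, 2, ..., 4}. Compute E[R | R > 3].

4

Given R > 3, R is equally likely to be any of {4}.
E[R | R > 3] = (4) / 1 = 4.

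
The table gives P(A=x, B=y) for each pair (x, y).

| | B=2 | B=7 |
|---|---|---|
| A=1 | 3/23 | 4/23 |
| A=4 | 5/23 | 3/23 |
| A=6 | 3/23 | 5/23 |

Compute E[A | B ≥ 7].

P(B ≥ 7) = 12/23.
Σ A·P over the event = 1·(4/23) + 4·(3/23) + 6·(5/23) = 2.
E[A | B ≥ 7] = (2) / (12/23) = 23/6.

23/6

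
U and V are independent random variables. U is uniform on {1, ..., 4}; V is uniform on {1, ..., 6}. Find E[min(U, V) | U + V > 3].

P(U + V > 3) = 7/8.
Summing min(U,V)·P(x,y) over outcomes with U + V > 3 gives 47/24.
E[min(U, V) | U + V > 3] = (47/24) / (7/8) = 47/21.

47/21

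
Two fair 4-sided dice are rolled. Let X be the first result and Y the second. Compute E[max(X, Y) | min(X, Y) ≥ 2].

31/9

Outcomes with min(X, Y) ≥ 2: (2,2), (2,3), (2,4), (3,2), (3,3), (3,4), (4,2), (4,3), (4,4), each with probability 1/16.
E[max(X, Y) | min(X, Y) ≥ 2] = (2 + 3 + 4 + 3 + 3 + 4 + 4 + 4 + 4) / 9 = 31/9.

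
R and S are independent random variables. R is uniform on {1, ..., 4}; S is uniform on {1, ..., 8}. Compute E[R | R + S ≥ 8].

20/7

P(R + S ≥ 8) = 7/16.
Summing R·P(x,y) over outcomes with R + S ≥ 8 gives 5/4.
E[R | R + S ≥ 8] = (5/4) / (7/16) = 20/7.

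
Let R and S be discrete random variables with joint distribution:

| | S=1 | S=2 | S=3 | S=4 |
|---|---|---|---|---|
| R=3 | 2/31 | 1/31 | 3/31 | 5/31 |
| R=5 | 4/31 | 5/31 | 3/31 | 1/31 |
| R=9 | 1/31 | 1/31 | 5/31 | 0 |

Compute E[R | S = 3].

P(S = 3) = 11/31.
Σ R·P over the event = 3·(3/31) + 5·(3/31) + 9·(5/31) = 69/31.
E[R | S = 3] = (69/31) / (11/31) = 69/11.

69/11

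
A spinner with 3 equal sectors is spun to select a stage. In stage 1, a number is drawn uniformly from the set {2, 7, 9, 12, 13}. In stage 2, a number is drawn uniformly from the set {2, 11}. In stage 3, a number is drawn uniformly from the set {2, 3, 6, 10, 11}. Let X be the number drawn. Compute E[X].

E[X | stage 1] = (2+7+9+12+13)/5 = 43/5.
E[X | stage 2] = (2+11)/2 = 13/2.
E[X | stage 3] = (2+3+6+10+11)/5 = 32/5.
By the law of total expectation,
E[X] = (1/3)·(43/5) + (1/3)·(13/2) + (1/3)·(32/5) = 43/6.

43/6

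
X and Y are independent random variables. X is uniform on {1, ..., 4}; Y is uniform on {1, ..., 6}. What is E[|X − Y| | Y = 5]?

Outcomes with Y = 5: (1,5), (2,5), (3,5), (4,5), each with probability 1/24.
E[|X − Y| | Y = 5] = (4 + 3 + 2 + 1) / 4 = 5/2.

5/2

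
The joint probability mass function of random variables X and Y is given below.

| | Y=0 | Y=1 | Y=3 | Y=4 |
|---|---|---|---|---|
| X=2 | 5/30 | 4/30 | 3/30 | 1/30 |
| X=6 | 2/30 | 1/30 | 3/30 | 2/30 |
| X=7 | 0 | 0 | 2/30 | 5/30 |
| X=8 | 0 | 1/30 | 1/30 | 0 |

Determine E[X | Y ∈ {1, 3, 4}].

P(Y ∈ {1, 3, 4}) = 23/30.
Summing X·P(X=x,Y=y) over the conditioning event gives 39/10.
E[X | Y ∈ {1, 3, 4}] = (39/10) / (23/30) = 117/23.

117/23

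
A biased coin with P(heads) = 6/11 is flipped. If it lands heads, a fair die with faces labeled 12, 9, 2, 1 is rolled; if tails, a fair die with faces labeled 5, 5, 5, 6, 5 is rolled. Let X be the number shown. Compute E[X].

62/11

E[X | heads] = (12+9+2+1)/4 = 6.
E[X | tails] = (5+5+5+6+5)/5 = 26/5.
By the law of total expectation,
E[X] = (6/11)·(6) + (5/11)·(26/5) = 62/11.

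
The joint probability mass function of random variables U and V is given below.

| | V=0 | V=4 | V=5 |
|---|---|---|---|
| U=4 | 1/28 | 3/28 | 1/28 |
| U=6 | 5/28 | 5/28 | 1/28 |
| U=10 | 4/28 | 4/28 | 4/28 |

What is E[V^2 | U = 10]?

P(U = 10) = 3/7.
Σ V^2·P over the event = 0·(4/28) + 16·(4/28) + 25·(4/28) = 41/7.
E[V^2 | U = 10] = (41/7) / (3/7) = 41/3.

41/3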